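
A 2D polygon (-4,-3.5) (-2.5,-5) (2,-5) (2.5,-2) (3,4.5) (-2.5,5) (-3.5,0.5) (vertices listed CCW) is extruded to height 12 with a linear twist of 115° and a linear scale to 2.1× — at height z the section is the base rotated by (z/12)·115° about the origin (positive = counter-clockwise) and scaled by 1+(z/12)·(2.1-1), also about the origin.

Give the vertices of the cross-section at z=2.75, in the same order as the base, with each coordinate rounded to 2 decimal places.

t = z/height = 2.75/12 = 0.229167
s = 1 + (scale-1)·z/height = 1 + (2.1-1)·2.75/12 = 1.252083
θ = twist·z/height = 115°·2.75/12 = 26.3542° = 0.459967 rad
cos θ = 0.896067, sin θ = 0.443919 (intermediates below are computed at full precision and shown rounded to 5 d.p.)
v1: (-4,-3.5) → rotate → (-2.03055,-4.91191) → ×s → (-2.54242,-6.15012) → (-2.54,-6.15)
v2: (-2.5,-5) → rotate → (-0.02058,-5.59013) → ×s → (-0.02576,-6.99931) → (-0.03,-7.00)
v3: (2,-5) → rotate → (4.01173,-3.59250) → ×s → (5.02302,-4.49811) → (5.02,-4.50)
v4: (2.5,-2) → rotate → (3.12800,-0.68234) → ×s → (3.91652,-0.85434) → (3.92,-0.85)
v5: (3,4.5) → rotate → (0.69057,5.36406) → ×s → (0.86465,6.71625) → (0.86,6.72)
v6: (-2.5,5) → rotate → (-4.45976,3.37054) → ×s → (-5.58399,4.22020) → (-5.58,4.22)
v7: (-3.5,0.5) → rotate → (-3.35819,-1.10568) → ×s → (-4.20474,-1.38441) → (-4.20,-1.38)

Cross-section at z=2.75: (-2.54,-6.15) (-0.03,-7.00) (5.02,-4.50) (3.92,-0.85) (0.86,6.72) (-5.58,4.22) (-4.20,-1.38)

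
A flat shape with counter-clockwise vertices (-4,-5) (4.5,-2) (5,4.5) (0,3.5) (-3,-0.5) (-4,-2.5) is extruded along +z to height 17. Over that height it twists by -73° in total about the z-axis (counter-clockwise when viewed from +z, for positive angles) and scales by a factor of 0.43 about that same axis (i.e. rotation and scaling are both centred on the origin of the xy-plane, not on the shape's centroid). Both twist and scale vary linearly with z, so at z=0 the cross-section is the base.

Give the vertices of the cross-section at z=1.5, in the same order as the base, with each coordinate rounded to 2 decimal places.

Cross-section at z=1.5: (-4.31,-4.29) (4.03,-2.37) (5.20,3.71) (0.37,3.30) (-2.88,-0.15) (-4.04,-1.93)

t = z/height = 1.5/17 = 0.0882353
s = 1 + (scale-1)·z/height = 1 + (0.43-1)·1.5/17 = 0.949706
θ = twist·z/height = -73°·1.5/17 = -6.4412° = -0.112420 rad
cos θ = 0.993688, sin θ = -0.112183 (intermediates below are computed at full precision and shown rounded to 5 d.p.)
v1: (-4,-5) → rotate → (-4.53567,-4.51971) → ×s → (-4.30755,-4.29239) → (-4.31,-4.29)
v2: (4.5,-2) → rotate → (4.24723,-2.49220) → ×s → (4.03362,-2.36686) → (4.03,-2.37)
v3: (5,4.5) → rotate → (5.47326,3.91068) → ×s → (5.19799,3.71399) → (5.20,3.71)
v4: (0,3.5) → rotate → (0.39264,3.47791) → ×s → (0.37289,3.30299) → (0.37,3.30)
v5: (-3,-0.5) → rotate → (-3.03715,-0.16029) → ×s → (-2.88440,-0.15223) → (-2.88,-0.15)
v6: (-4,-2.5) → rotate → (-4.25521,-2.03549) → ×s → (-4.04120,-1.93311) → (-4.04,-1.93)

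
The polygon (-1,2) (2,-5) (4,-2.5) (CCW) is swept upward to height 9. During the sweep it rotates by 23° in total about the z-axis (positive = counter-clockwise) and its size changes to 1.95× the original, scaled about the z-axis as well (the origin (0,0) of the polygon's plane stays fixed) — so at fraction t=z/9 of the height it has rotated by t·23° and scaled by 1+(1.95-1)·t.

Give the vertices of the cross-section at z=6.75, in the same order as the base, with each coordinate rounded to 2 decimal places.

Cross-section at z=6.75: (-2.65,2.76) (5.81,-7.16) (7.81,-2.06)

t = z/height = 6.75/9 = 0.75
s = 1 + (scale-1)·z/height = 1 + (1.95-1)·6.75/9 = 1.712500
θ = twist·z/height = 23°·6.75/9 = 17.2500° = 0.301069 rad
cos θ = 0.955020, sin θ = 0.296542 (intermediates below are computed at full precision and shown rounded to 5 d.p.)
v1: (-1,2) → rotate → (-1.54810,1.61350) → ×s → (-2.65113,2.76312) → (-2.65,2.76)
v2: (2,-5) → rotate → (3.39275,-4.18202) → ×s → (5.81008,-7.16170) → (5.81,-7.16)
v3: (4,-2.5) → rotate → (4.56143,-1.20138) → ×s → (7.81146,-2.05737) → (7.81,-2.06)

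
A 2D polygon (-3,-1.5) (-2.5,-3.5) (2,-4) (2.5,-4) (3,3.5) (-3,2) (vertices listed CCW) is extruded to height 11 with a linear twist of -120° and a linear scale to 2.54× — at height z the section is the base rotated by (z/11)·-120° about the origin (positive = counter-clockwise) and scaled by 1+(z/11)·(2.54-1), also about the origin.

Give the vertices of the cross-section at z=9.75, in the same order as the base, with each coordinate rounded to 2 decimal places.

t = z/height = 9.75/11 = 0.886364
s = 1 + (scale-1)·z/height = 1 + (2.54-1)·9.75/11 = 2.365000
θ = twist·z/height = -120°·9.75/11 = -106.3636° = -1.856396 rad
cos θ = -0.281733, sin θ = -0.959493 (intermediates below are computed at full precision and shown rounded to 5 d.p.)
v1: (-3,-1.5) → rotate → (-0.59404,3.30108) → ×s → (-1.40491,7.80705) → (-1.40,7.81)
v2: (-2.5,-3.5) → rotate → (-2.65389,3.38480) → ×s → (-6.27646,8.00504) → (-6.28,8.01)
v3: (2,-4) → rotate → (-4.40144,-0.79206) → ×s → (-10.40940,-1.87321) → (-10.41,-1.87)
v4: (2.5,-4) → rotate → (-4.54230,-1.27180) → ×s → (-10.74255,-3.00781) → (-10.74,-3.01)
v5: (3,3.5) → rotate → (2.51303,-3.86454) → ×s → (5.94331,-9.13964) → (5.94,-9.14)
v6: (-3,2) → rotate → (2.76418,2.31501) → ×s → (6.53729,5.47501) → (6.54,5.48)

Cross-section at z=9.75: (-1.40,7.81) (-6.28,8.01) (-10.41,-1.87) (-10.74,-3.01) (5.94,-9.14) (6.54,5.48)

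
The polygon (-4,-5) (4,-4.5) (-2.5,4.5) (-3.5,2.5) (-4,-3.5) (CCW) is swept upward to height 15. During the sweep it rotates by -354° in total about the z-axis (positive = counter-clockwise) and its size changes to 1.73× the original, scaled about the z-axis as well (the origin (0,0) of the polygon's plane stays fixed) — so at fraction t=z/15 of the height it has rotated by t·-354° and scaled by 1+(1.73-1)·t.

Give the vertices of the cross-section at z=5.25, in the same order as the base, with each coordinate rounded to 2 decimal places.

t = z/height = 5.25/15 = 0.35
s = 1 + (scale-1)·z/height = 1 + (1.73-1)·5.25/15 = 1.255500
θ = twist·z/height = -354°·5.25/15 = -123.9000° = -2.162463 rad
cos θ = -0.557745, sin θ = -0.830012 (intermediates below are computed at full precision and shown rounded to 5 d.p.)
v1: (-4,-5) → rotate → (-1.91908,6.10877) → ×s → (-2.40941,7.66957) → (-2.41,7.67)
v2: (4,-4.5) → rotate → (-5.96604,-0.81020) → ×s → (-7.49036,-1.01720) → (-7.49,-1.02)
v3: (-2.5,4.5) → rotate → (5.12942,-0.43482) → ×s → (6.43998,-0.54592) → (6.44,-0.55)
v4: (-3.5,2.5) → rotate → (4.02714,1.51068) → ×s → (5.05607,1.89666) → (5.06,1.90)
v5: (-4,-3.5) → rotate → (-0.67406,5.27216) → ×s → (-0.84629,6.61919) → (-0.85,6.62)

Cross-section at z=5.25: (-2.41,7.67) (-7.49,-1.02) (6.44,-0.55) (5.06,1.90) (-0.85,6.62)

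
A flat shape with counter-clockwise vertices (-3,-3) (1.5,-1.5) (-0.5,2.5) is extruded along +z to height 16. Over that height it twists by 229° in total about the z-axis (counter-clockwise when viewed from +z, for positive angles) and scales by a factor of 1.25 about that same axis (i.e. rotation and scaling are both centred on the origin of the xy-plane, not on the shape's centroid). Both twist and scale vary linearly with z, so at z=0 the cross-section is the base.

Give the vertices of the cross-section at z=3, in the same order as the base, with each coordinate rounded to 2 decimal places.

Cross-section at z=3: (-0.16,-4.44) (2.22,-0.08) (-2.17,1.56)

t = z/height = 3/16 = 0.1875
s = 1 + (scale-1)·z/height = 1 + (1.25-1)·3/16 = 1.046875
θ = twist·z/height = 229°·3/16 = 42.9375° = 0.749401 rad
cos θ = 0.732097, sin θ = 0.681200 (intermediates below are computed at full precision and shown rounded to 5 d.p.)
v1: (-3,-3) → rotate → (-0.15269,-4.23989) → ×s → (-0.15985,-4.43864) → (-0.16,-4.44)
v2: (1.5,-1.5) → rotate → (2.11995,-0.07635) → ×s → (2.21932,-0.07992) → (2.22,-0.08)
v3: (-0.5,2.5) → rotate → (-2.06905,1.48964) → ×s → (-2.16604,1.55947) → (-2.17,1.56)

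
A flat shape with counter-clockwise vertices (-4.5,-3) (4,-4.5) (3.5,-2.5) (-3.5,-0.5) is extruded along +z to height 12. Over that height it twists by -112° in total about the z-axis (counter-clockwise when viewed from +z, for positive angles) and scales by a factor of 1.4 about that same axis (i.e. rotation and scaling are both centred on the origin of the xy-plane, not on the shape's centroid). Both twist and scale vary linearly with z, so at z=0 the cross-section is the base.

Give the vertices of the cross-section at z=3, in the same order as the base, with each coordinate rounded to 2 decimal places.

Cross-section at z=3: (-5.92,-0.59) (1.56,-6.44) (2.11,-4.24) (-3.66,1.32)

t = z/height = 3/12 = 0.25
s = 1 + (scale-1)·z/height = 1 + (1.4-1)·3/12 = 1.100000
θ = twist·z/height = -112°·3/12 = -28.0000° = -0.488692 rad
cos θ = 0.882948, sin θ = -0.469472 (intermediates below are computed at full precision and shown rounded to 5 d.p.)
v1: (-4.5,-3) → rotate → (-5.38168,-0.53622) → ×s → (-5.91985,-0.58984) → (-5.92,-0.59)
v2: (4,-4.5) → rotate → (1.41917,-5.85115) → ×s → (1.56109,-6.43627) → (1.56,-6.44)
v3: (3.5,-2.5) → rotate → (1.91664,-3.85052) → ×s → (2.10830,-4.23557) → (2.11,-4.24)
v4: (-3.5,-0.5) → rotate → (-3.32505,1.20168) → ×s → (-3.65756,1.32184) → (-3.66,1.32)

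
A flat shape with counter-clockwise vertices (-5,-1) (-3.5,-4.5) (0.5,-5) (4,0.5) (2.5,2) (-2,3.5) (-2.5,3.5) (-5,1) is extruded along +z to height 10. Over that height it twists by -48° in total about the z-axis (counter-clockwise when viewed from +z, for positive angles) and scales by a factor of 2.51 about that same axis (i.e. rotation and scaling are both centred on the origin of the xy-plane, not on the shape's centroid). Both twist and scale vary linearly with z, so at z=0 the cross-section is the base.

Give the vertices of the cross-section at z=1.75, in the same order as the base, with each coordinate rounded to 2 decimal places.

Cross-section at z=1.75: (-6.44,-0.33) (-5.21,-4.98) (-0.30,-6.35) (5.10,-0.11) (3.50,2.04) (-1.85,4.75) (-2.48,4.84) (-6.07,2.17)

t = z/height = 1.75/10 = 0.175
s = 1 + (scale-1)·z/height = 1 + (2.51-1)·1.75/10 = 1.264250
θ = twist·z/height = -48°·1.75/10 = -8.4000° = -0.146608 rad
cos θ = 0.989272, sin θ = -0.146083 (intermediates below are computed at full precision and shown rounded to 5 d.p.)
v1: (-5,-1) → rotate → (-5.09244,-0.25886) → ×s → (-6.43812,-0.32726) → (-6.44,-0.33)
v2: (-3.5,-4.5) → rotate → (-4.11983,-3.94043) → ×s → (-5.20849,-4.98169) → (-5.21,-4.98)
v3: (0.5,-5) → rotate → (-0.23578,-5.01940) → ×s → (-0.29808,-6.34578) → (-0.30,-6.35)
v4: (4,0.5) → rotate → (4.03013,-0.08970) → ×s → (5.09509,-0.11340) → (5.10,-0.11)
v5: (2.5,2) → rotate → (2.76535,1.61334) → ×s → (3.49609,2.03966) → (3.50,2.04)
v6: (-2,3.5) → rotate → (-1.46725,3.75462) → ×s → (-1.85498,4.74678) → (-1.85,4.75)
v7: (-2.5,3.5) → rotate → (-1.96189,3.82766) → ×s → (-2.48032,4.83912) → (-2.48,4.84)
v8: (-5,1) → rotate → (-4.80028,1.71969) → ×s → (-6.06875,2.17411) → (-6.07,2.17)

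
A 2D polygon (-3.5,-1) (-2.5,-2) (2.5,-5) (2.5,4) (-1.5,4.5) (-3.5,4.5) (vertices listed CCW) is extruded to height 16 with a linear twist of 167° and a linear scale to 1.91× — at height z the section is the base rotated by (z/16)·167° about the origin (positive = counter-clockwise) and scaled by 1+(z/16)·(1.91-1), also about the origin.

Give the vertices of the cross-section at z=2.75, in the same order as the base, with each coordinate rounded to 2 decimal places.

Cross-section at z=2.75: (-2.99,-2.96) (-1.42,-3.42) (5.31,-3.68) (0.31,5.45) (-4.02,3.73) (-6.05,2.62)

t = z/height = 2.75/16 = 0.171875
s = 1 + (scale-1)·z/height = 1 + (1.91-1)·2.75/16 = 1.156406
θ = twist·z/height = 167°·2.75/16 = 28.7031° = 0.500964 rad
cos θ = 0.877120, sin θ = 0.480271 (intermediates below are computed at full precision and shown rounded to 5 d.p.)
v1: (-3.5,-1) → rotate → (-2.58965,-2.55807) → ×s → (-2.99469,-2.95817) → (-2.99,-2.96)
v2: (-2.5,-2) → rotate → (-1.23226,-2.95492) → ×s → (-1.42499,-3.41709) → (-1.42,-3.42)
v3: (2.5,-5) → rotate → (4.59416,-3.18492) → ×s → (5.31271,-3.68306) → (5.31,-3.68)
v4: (2.5,4) → rotate → (0.27171,4.70916) → ×s → (0.31421,5.44570) → (0.31,5.45)
v5: (-1.5,4.5) → rotate → (-3.47690,3.22663) → ×s → (-4.02071,3.73130) → (-4.02,3.73)
v6: (-3.5,4.5) → rotate → (-5.23114,2.26609) → ×s → (-6.04932,2.62052) → (-6.05,2.62)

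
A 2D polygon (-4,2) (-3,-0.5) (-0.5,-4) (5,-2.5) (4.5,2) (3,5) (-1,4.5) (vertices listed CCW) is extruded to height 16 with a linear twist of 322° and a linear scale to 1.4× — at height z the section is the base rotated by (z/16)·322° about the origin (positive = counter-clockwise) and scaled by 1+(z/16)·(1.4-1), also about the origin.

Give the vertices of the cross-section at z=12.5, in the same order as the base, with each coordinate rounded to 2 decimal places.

t = z/height = 12.5/16 = 0.78125
s = 1 + (scale-1)·z/height = 1 + (1.4-1)·12.5/16 = 1.312500
θ = twist·z/height = 322°·12.5/16 = 251.5625° = 4.390594 rad
cos θ = -0.316270, sin θ = -0.948669 (intermediates below are computed at full precision and shown rounded to 5 d.p.)
v1: (-4,2) → rotate → (3.16242,3.16214) → ×s → (4.15067,4.15030) → (4.15,4.15)
v2: (-3,-0.5) → rotate → (0.47448,3.00414) → ×s → (0.62275,3.94294) → (0.62,3.94)
v3: (-0.5,-4) → rotate → (-3.63654,1.73941) → ×s → (-4.77296,2.28298) → (-4.77,2.28)
v4: (5,-2.5) → rotate → (-3.95302,-3.95267) → ×s → (-5.18834,-5.18788) → (-5.19,-5.19)
v5: (4.5,2) → rotate → (0.47412,-4.90155) → ×s → (0.62229,-6.43329) → (0.62,-6.43)
v6: (3,5) → rotate → (3.79454,-4.42736) → ×s → (4.98033,-5.81091) → (4.98,-5.81)
v7: (-1,4.5) → rotate → (4.58528,-0.47455) → ×s → (6.01818,-0.62284) → (6.02,-0.62)

Cross-section at z=12.5: (4.15,4.15) (0.62,3.94) (-4.77,2.28) (-5.19,-5.19) (0.62,-6.43) (4.98,-5.81) (6.02,-0.62)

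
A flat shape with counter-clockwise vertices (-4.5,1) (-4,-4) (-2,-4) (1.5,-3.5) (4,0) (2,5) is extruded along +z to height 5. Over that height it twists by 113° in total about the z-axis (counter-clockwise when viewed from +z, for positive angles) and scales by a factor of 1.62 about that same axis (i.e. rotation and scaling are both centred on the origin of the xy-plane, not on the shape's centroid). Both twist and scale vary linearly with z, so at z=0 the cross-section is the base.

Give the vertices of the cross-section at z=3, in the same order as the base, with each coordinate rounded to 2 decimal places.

t = z/height = 3/5 = 0.6
s = 1 + (scale-1)·z/height = 1 + (1.62-1)·3/5 = 1.372000
θ = twist·z/height = 113°·3/5 = 67.8000° = 1.183333 rad
cos θ = 0.377841, sin θ = 0.925871 (intermediates below are computed at full precision and shown rounded to 5 d.p.)
v1: (-4.5,1) → rotate → (-2.62615,-3.78858) → ×s → (-3.60308,-5.19793) → (-3.60,-5.20)
v2: (-4,-4) → rotate → (2.19212,-5.21485) → ×s → (3.00759,-7.15477) → (3.01,-7.15)
v3: (-2,-4) → rotate → (2.94780,-3.36310) → ×s → (4.04438,-4.61418) → (4.04,-4.61)
v4: (1.5,-3.5) → rotate → (3.80731,0.06636) → ×s → (5.22363,0.09105) → (5.22,0.09)
v5: (4,0) → rotate → (1.51136,3.70348) → ×s → (2.07359,5.08118) → (2.07,5.08)
v6: (2,5) → rotate → (-3.87367,3.74095) → ×s → (-5.31468,5.13258) → (-5.31,5.13)

Cross-section at z=3: (-3.60,-5.20) (3.01,-7.15) (4.04,-4.61) (5.22,0.09) (2.07,5.08) (-5.31,5.13)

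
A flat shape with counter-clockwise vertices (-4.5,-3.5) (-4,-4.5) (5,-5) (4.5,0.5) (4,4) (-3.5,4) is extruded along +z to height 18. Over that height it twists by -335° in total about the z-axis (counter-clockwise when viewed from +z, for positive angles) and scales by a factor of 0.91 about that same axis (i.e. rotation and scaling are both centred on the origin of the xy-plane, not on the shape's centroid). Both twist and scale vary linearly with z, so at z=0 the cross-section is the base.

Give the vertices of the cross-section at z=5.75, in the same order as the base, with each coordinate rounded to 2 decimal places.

t = z/height = 5.75/18 = 0.319444
s = 1 + (scale-1)·z/height = 1 + (0.91-1)·5.75/18 = 0.971250
θ = twist·z/height = -335°·5.75/18 = -107.0139° = -1.867745 rad
cos θ = -0.292604, sin θ = -0.956234 (intermediates below are computed at full precision and shown rounded to 5 d.p.)
v1: (-4.5,-3.5) → rotate → (-2.03010,5.32716) → ×s → (-1.97174,5.17401) → (-1.97,5.17)
v2: (-4,-4.5) → rotate → (-3.13264,5.14165) → ×s → (-3.04257,4.99383) → (-3.04,4.99)
v3: (5,-5) → rotate → (-6.24419,-3.31815) → ×s → (-6.06467,-3.22275) → (-6.06,-3.22)
v4: (4.5,0.5) → rotate → (-0.83860,-4.44935) → ×s → (-0.81449,-4.32144) → (-0.81,-4.32)
v5: (4,4) → rotate → (2.65452,-4.99535) → ×s → (2.57820,-4.85173) → (2.58,-4.85)
v6: (-3.5,4) → rotate → (4.84905,2.17640) → ×s → (4.70964,2.11383) → (4.71,2.11)

Cross-section at z=5.75: (-1.97,5.17) (-3.04,4.99) (-6.06,-3.22) (-0.81,-4.32) (2.58,-4.85) (4.71,2.11)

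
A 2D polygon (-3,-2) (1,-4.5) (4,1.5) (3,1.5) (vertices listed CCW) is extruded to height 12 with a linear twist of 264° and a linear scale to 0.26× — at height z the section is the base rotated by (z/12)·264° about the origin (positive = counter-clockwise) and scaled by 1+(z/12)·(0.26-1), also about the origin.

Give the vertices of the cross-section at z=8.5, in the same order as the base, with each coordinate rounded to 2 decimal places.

Cross-section at z=8.5: (1.30,1.12) (-0.73,2.07) (-1.80,-0.94) (-1.33,-0.88)

t = z/height = 8.5/12 = 0.708333
s = 1 + (scale-1)·z/height = 1 + (0.26-1)·8.5/12 = 0.475833
θ = twist·z/height = 264°·8.5/12 = 187.0000° = 3.263766 rad
cos θ = -0.992546, sin θ = -0.121869 (intermediates below are computed at full precision and shown rounded to 5 d.p.)
v1: (-3,-2) → rotate → (2.73390,2.35070) → ×s → (1.30088,1.11854) → (1.30,1.12)
v2: (1,-4.5) → rotate → (-1.54096,4.34459) → ×s → (-0.73324,2.06730) → (-0.73,2.07)
v3: (4,1.5) → rotate → (-3.78738,-1.97630) → ×s → (-1.80216,-0.94039) → (-1.80,-0.94)
v4: (3,1.5) → rotate → (-2.79483,-1.85443) → ×s → (-1.32988,-0.88240) → (-1.33,-0.88)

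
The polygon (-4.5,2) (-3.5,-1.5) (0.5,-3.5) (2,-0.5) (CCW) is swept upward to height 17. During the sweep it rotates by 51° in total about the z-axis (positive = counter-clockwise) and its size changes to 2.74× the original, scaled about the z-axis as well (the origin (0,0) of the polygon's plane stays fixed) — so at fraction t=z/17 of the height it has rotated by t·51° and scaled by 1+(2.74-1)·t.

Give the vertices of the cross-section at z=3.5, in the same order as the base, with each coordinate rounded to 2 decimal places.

Cross-section at z=3.5: (-6.50,1.56) (-4.30,-2.87) (1.53,-4.55) (2.79,-0.17)

t = z/height = 3.5/17 = 0.205882
s = 1 + (scale-1)·z/height = 1 + (2.74-1)·3.5/17 = 1.358235
θ = twist·z/height = 51°·3.5/17 = 10.5000° = 0.183260 rad
cos θ = 0.983255, sin θ = 0.182236 (intermediates below are computed at full precision and shown rounded to 5 d.p.)
v1: (-4.5,2) → rotate → (-4.78912,1.14645) → ×s → (-6.50475,1.55715) → (-6.50,1.56)
v2: (-3.5,-1.5) → rotate → (-3.16804,-2.11271) → ×s → (-4.30294,-2.86955) → (-4.30,-2.87)
v3: (0.5,-3.5) → rotate → (1.12945,-3.35027) → ×s → (1.53406,-4.55046) → (1.53,-4.55)
v4: (2,-0.5) → rotate → (2.05763,-0.12716) → ×s → (2.79474,-0.17271) → (2.79,-0.17)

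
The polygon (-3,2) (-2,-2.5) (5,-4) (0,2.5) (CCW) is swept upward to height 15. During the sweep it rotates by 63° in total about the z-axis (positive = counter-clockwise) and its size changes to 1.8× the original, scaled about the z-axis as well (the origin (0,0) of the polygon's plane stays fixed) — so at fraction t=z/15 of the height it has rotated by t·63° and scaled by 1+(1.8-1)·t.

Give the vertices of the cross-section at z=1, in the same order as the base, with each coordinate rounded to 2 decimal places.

t = z/height = 1/15 = 0.0666667
s = 1 + (scale-1)·z/height = 1 + (1.8-1)·1/15 = 1.053333
θ = twist·z/height = 63°·1/15 = 4.2000° = 0.073304 rad
cos θ = 0.997314, sin θ = 0.073238 (intermediates below are computed at full precision and shown rounded to 5 d.p.)
v1: (-3,2) → rotate → (-3.13842,1.77491) → ×s → (-3.30580,1.86958) → (-3.31,1.87)
v2: (-2,-2.5) → rotate → (-1.81153,-2.63976) → ×s → (-1.90815,-2.78055) → (-1.91,-2.78)
v3: (5,-4) → rotate → (5.27953,-3.62307) → ×s → (5.56110,-3.81630) → (5.56,-3.82)
v4: (0,2.5) → rotate → (-0.18310,2.49329) → ×s → (-0.19286,2.62626) → (-0.19,2.63)

Cross-section at z=1: (-3.31,1.87) (-1.91,-2.78) (5.56,-3.82) (-0.19,2.63)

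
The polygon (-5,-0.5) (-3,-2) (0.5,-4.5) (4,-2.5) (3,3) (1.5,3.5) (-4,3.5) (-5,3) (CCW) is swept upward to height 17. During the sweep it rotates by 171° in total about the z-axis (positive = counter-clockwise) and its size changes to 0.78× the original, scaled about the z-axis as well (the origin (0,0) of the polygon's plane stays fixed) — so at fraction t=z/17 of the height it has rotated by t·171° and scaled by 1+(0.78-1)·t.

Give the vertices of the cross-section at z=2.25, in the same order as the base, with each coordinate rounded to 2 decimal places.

t = z/height = 2.25/17 = 0.132353
s = 1 + (scale-1)·z/height = 1 + (0.78-1)·2.25/17 = 0.970882
θ = twist·z/height = 171°·2.25/17 = 22.6324° = 0.395009 rad
cos θ = 0.922993, sin θ = 0.384817 (intermediates below are computed at full precision and shown rounded to 5 d.p.)
v1: (-5,-0.5) → rotate → (-4.42256,-2.38558) → ×s → (-4.29378,-2.31612) → (-4.29,-2.32)
v2: (-3,-2) → rotate → (-1.99935,-3.00044) → ×s → (-1.94113,-2.91307) → (-1.94,-2.91)
v3: (0.5,-4.5) → rotate → (2.19317,-3.96106) → ×s → (2.12931,-3.84572) → (2.13,-3.85)
v4: (4,-2.5) → rotate → (4.65401,-0.76822) → ×s → (4.51850,-0.74585) → (4.52,-0.75)
v5: (3,3) → rotate → (1.61453,3.92343) → ×s → (1.56752,3.80919) → (1.57,3.81)
v6: (1.5,3.5) → rotate → (0.03763,3.80770) → ×s → (0.03654,3.69683) → (0.04,3.70)
v7: (-4,3.5) → rotate → (-5.03883,1.69121) → ×s → (-4.89211,1.64197) → (-4.89,1.64)
v8: (-5,3) → rotate → (-5.76942,0.84490) → ×s → (-5.60142,0.82029) → (-5.60,0.82)

Cross-section at z=2.25: (-4.29,-2.32) (-1.94,-2.91) (2.13,-3.85) (4.52,-0.75) (1.57,3.81) (0.04,3.70) (-4.89,1.64) (-5.60,0.82)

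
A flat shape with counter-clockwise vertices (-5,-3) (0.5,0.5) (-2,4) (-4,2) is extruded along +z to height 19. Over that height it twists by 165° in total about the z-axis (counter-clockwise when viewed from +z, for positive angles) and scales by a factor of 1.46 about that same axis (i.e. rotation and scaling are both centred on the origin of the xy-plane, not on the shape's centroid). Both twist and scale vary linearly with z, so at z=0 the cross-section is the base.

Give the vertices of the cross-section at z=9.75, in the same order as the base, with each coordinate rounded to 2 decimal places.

t = z/height = 9.75/19 = 0.513158
s = 1 + (scale-1)·z/height = 1 + (1.46-1)·9.75/19 = 1.236053
θ = twist·z/height = 165°·9.75/19 = 84.6711° = 1.477789 rad
cos θ = 0.092874, sin θ = 0.995678 (intermediates below are computed at full precision and shown rounded to 5 d.p.)
v1: (-5,-3) → rotate → (2.52267,-5.25701) → ×s → (3.11815,-6.49794) → (3.12,-6.50)
v2: (0.5,0.5) → rotate → (-0.45140,0.54428) → ×s → (-0.55796,0.67275) → (-0.56,0.67)
v3: (-2,4) → rotate → (-4.16846,-1.61986) → ×s → (-5.15243,-2.00223) → (-5.15,-2.00)
v4: (-4,2) → rotate → (-2.36285,-3.79696) → ×s → (-2.92061,-4.69325) → (-2.92,-4.69)

Cross-section at z=9.75: (3.12,-6.50) (-0.56,0.67) (-5.15,-2.00) (-2.92,-4.69)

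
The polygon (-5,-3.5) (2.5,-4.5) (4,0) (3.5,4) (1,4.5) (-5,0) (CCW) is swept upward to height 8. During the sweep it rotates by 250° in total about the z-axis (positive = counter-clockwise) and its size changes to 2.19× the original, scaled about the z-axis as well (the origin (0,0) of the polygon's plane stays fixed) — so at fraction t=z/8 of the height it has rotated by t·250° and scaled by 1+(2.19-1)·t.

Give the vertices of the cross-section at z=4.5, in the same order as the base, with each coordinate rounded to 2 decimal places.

Cross-section at z=4.5: (10.16,-0.78) (1.54,8.45) (-5.16,4.24) (-8.75,-1.46) (-6.06,-4.75) (6.45,-5.30)

t = z/height = 4.5/8 = 0.5625
s = 1 + (scale-1)·z/height = 1 + (2.19-1)·4.5/8 = 1.669375
θ = twist·z/height = 250°·4.5/8 = 140.6250° = 2.454369 rad
cos θ = -0.773010, sin θ = 0.634393 (intermediates below are computed at full precision and shown rounded to 5 d.p.)
v1: (-5,-3.5) → rotate → (6.08543,-0.46643) → ×s → (10.15886,-0.77865) → (10.16,-0.78)
v2: (2.5,-4.5) → rotate → (0.92224,5.06453) → ×s → (1.53957,8.45460) → (1.54,8.45)
v3: (4,0) → rotate → (-3.09204,2.53757) → ×s → (-5.16178,4.23616) → (-5.16,4.24)
v4: (3.5,4) → rotate → (-5.24311,-0.87167) → ×s → (-8.75272,-1.45514) → (-8.75,-1.46)
v5: (1,4.5) → rotate → (-3.62778,-2.84415) → ×s → (-6.05613,-4.74796) → (-6.06,-4.75)
v6: (-5,0) → rotate → (3.86505,-3.17197) → ×s → (6.45222,-5.29520) → (6.45,-5.30)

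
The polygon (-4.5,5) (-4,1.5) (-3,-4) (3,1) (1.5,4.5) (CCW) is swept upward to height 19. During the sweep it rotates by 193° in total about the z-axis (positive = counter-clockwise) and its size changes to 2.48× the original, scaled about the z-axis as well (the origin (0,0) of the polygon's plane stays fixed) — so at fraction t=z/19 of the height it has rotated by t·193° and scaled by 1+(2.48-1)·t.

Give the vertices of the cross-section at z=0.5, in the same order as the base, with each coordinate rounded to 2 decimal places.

t = z/height = 0.5/19 = 0.0263158
s = 1 + (scale-1)·z/height = 1 + (2.48-1)·0.5/19 = 1.038947
θ = twist·z/height = 193°·0.5/19 = 5.0789° = 0.088644 rad
cos θ = 0.996074, sin θ = 0.088528 (intermediates below are computed at full precision and shown rounded to 5 d.p.)
v1: (-4.5,5) → rotate → (-4.92497,4.58199) → ×s → (-5.11679,4.76045) → (-5.12,4.76)
v2: (-4,1.5) → rotate → (-4.11709,1.14000) → ×s → (-4.27744,1.18440) → (-4.28,1.18)
v3: (-3,-4) → rotate → (-2.63411,-4.24988) → ×s → (-2.73670,-4.41540) → (-2.74,-4.42)
v4: (3,1) → rotate → (2.89969,1.26166) → ×s → (3.01263,1.31080) → (3.01,1.31)
v5: (1.5,4.5) → rotate → (1.09573,4.61512) → ×s → (1.13841,4.79487) → (1.14,4.79)

Cross-section at z=0.5: (-5.12,4.76) (-4.28,1.18) (-2.74,-4.42) (3.01,1.31) (1.14,4.79)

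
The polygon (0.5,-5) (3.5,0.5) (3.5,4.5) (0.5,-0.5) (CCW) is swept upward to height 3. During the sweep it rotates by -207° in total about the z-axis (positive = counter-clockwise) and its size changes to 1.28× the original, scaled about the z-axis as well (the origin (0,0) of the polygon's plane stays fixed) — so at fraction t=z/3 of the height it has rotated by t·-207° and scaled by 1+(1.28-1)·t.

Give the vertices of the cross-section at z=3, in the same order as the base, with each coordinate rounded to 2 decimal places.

Cross-section at z=3: (2.34,5.99) (-4.28,1.46) (-6.61,-3.10) (-0.28,0.86)

t = z/height = 3/3 = 1
s = 1 + (scale-1)·z/height = 1 + (1.28-1)·3/3 = 1.280000
θ = twist·z/height = -207°·3/3 = -207.0000° = -3.612832 rad
cos θ = -0.891007, sin θ = 0.453990 (intermediates below are computed at full precision and shown rounded to 5 d.p.)
v1: (0.5,-5) → rotate → (1.82445,4.68203) → ×s → (2.33530,5.99300) → (2.34,5.99)
v2: (3.5,0.5) → rotate → (-3.34552,1.14346) → ×s → (-4.28226,1.46363) → (-4.28,1.46)
v3: (3.5,4.5) → rotate → (-5.16148,-2.42056) → ×s → (-6.60669,-3.09832) → (-6.61,-3.10)
v4: (0.5,-0.5) → rotate → (-0.21851,0.67250) → ×s → (-0.27969,0.86080) → (-0.28,0.86)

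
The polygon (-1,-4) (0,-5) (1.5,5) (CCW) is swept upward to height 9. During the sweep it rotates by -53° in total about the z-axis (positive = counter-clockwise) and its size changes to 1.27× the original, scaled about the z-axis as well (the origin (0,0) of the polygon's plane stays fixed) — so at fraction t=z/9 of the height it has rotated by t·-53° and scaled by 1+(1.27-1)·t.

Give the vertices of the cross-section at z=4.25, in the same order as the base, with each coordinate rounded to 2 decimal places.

t = z/height = 4.25/9 = 0.472222
s = 1 + (scale-1)·z/height = 1 + (1.27-1)·4.25/9 = 1.127500
θ = twist·z/height = -53°·4.25/9 = -25.0278° = -0.436817 rad
cos θ = 0.906103, sin θ = -0.423058 (intermediates below are computed at full precision and shown rounded to 5 d.p.)
v1: (-1,-4) → rotate → (-2.59833,-3.20135) → ×s → (-2.92962,-3.60953) → (-2.93,-3.61)
v2: (0,-5) → rotate → (-2.11529,-4.53051) → ×s → (-2.38499,-5.10815) → (-2.38,-5.11)
v3: (1.5,5) → rotate → (3.47444,3.89593) → ×s → (3.91743,4.39266) → (3.92,4.39)

Cross-section at z=4.25: (-2.93,-3.61) (-2.38,-5.11) (3.92,4.39)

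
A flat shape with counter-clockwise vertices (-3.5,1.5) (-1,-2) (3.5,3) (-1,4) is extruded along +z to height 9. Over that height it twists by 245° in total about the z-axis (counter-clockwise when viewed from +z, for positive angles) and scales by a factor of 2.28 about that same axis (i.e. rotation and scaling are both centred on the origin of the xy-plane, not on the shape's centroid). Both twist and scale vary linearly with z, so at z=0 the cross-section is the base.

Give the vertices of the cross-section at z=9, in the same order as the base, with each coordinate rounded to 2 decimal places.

t = z/height = 9/9 = 1
s = 1 + (scale-1)·z/height = 1 + (2.28-1)·9/9 = 2.280000
θ = twist·z/height = 245°·9/9 = 245.0000° = 4.276057 rad
cos θ = -0.422618, sin θ = -0.906308 (intermediates below are computed at full precision and shown rounded to 5 d.p.)
v1: (-3.5,1.5) → rotate → (2.83863,2.53815) → ×s → (6.47207,5.78698) → (6.47,5.79)
v2: (-1,-2) → rotate → (-1.39000,1.75154) → ×s → (-3.16919,3.99352) → (-3.17,3.99)
v3: (3.5,3) → rotate → (1.23976,-4.43993) → ×s → (2.82665,-10.12305) → (2.83,-10.12)
v4: (-1,4) → rotate → (4.04785,-0.78417) → ×s → (9.22910,-1.78790) → (9.23,-1.79)

Cross-section at z=9: (6.47,5.79) (-3.17,3.99) (2.83,-10.12) (9.23,-1.79)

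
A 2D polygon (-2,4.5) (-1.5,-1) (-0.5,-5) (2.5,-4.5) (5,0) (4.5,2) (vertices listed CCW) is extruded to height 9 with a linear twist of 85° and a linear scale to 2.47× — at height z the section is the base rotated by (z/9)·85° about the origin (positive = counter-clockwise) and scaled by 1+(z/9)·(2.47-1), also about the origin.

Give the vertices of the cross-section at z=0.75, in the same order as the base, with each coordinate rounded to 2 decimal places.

t = z/height = 0.75/9 = 0.0833333
s = 1 + (scale-1)·z/height = 1 + (2.47-1)·0.75/9 = 1.122500
θ = twist·z/height = 85°·0.75/9 = 7.0833° = 0.123627 rad
cos θ = 0.992368, sin θ = 0.123313 (intermediates below are computed at full precision and shown rounded to 5 d.p.)
v1: (-2,4.5) → rotate → (-2.53964,4.21903) → ×s → (-2.85075,4.73586) → (-2.85,4.74)
v2: (-1.5,-1) → rotate → (-1.36524,-1.17734) → ×s → (-1.53248,-1.32156) → (-1.53,-1.32)
v3: (-0.5,-5) → rotate → (0.12038,-5.02350) → ×s → (0.13513,-5.63887) → (0.14,-5.64)
v4: (2.5,-4.5) → rotate → (3.03583,-4.15737) → ×s → (3.40772,-4.66665) → (3.41,-4.67)
v5: (5,0) → rotate → (4.96184,0.61656) → ×s → (5.56966,0.69209) → (5.57,0.69)
v6: (4.5,2) → rotate → (4.21903,2.53964) → ×s → (4.73586,2.85075) → (4.74,2.85)

Cross-section at z=0.75: (-2.85,4.74) (-1.53,-1.32) (0.14,-5.64) (3.41,-4.67) (5.57,0.69) (4.74,2.85)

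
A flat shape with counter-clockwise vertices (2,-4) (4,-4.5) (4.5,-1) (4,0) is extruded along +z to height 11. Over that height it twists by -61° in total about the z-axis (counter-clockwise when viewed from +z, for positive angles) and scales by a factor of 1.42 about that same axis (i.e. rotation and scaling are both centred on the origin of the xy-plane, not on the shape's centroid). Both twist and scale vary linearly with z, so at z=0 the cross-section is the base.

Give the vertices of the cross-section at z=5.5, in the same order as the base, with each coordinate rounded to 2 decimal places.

Cross-section at z=5.5: (-0.37,-5.40) (1.41,-7.15) (4.08,-3.81) (4.17,-2.46)

t = z/height = 5.5/11 = 0.5
s = 1 + (scale-1)·z/height = 1 + (1.42-1)·5.5/11 = 1.210000
θ = twist·z/height = -61°·5.5/11 = -30.5000° = -0.532325 rad
cos θ = 0.861629, sin θ = -0.507538 (intermediates below are computed at full precision and shown rounded to 5 d.p.)
v1: (2,-4) → rotate → (-0.30690,-4.46159) → ×s → (-0.37134,-5.39853) → (-0.37,-5.40)
v2: (4,-4.5) → rotate → (1.16259,-5.90748) → ×s → (1.40674,-7.14806) → (1.41,-7.15)
v3: (4.5,-1) → rotate → (3.36979,-3.14555) → ×s → (4.07745,-3.80612) → (4.08,-3.81)
v4: (4,0) → rotate → (3.44652,-2.03015) → ×s → (4.17029,-2.45649) → (4.17,-2.46)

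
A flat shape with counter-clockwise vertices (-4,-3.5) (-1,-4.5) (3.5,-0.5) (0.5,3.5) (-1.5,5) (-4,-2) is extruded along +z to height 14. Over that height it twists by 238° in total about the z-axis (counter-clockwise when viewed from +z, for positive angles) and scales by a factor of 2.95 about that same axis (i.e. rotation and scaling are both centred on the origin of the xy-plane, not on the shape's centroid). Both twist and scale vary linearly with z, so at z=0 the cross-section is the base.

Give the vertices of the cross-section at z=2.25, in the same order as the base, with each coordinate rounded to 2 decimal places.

t = z/height = 2.25/14 = 0.160714
s = 1 + (scale-1)·z/height = 1 + (2.95-1)·2.25/14 = 1.313393
θ = twist·z/height = 238°·2.25/14 = 38.2500° = 0.667588 rad
cos θ = 0.785317, sin θ = 0.619094 (intermediates below are computed at full precision and shown rounded to 5 d.p.)
v1: (-4,-3.5) → rotate → (-0.97444,-5.22499) → ×s → (-1.27982,-6.86246) → (-1.28,-6.86)
v2: (-1,-4.5) → rotate → (2.00061,-4.15302) → ×s → (2.62758,-5.45455) → (2.63,-5.45)
v3: (3.5,-0.5) → rotate → (3.05816,1.77417) → ×s → (4.01656,2.33018) → (4.02,2.33)
v4: (0.5,3.5) → rotate → (-1.77417,3.05816) → ×s → (-2.33018,4.01656) → (-2.33,4.02)
v5: (-1.5,5) → rotate → (-4.27345,2.99794) → ×s → (-5.61271,3.93748) → (-5.61,3.94)
v6: (-4,-2) → rotate → (-1.90308,-4.04701) → ×s → (-2.49949,-5.31531) → (-2.50,-5.32)

Cross-section at z=2.25: (-1.28,-6.86) (2.63,-5.45) (4.02,2.33) (-2.33,4.02) (-5.61,3.94) (-2.50,-5.32)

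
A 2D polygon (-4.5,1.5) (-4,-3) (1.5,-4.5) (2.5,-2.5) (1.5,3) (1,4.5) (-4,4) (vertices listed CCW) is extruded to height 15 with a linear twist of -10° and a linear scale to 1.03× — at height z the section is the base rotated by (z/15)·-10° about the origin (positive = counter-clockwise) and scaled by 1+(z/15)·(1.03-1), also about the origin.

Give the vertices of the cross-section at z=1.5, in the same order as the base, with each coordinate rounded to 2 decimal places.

Cross-section at z=1.5: (-4.49,1.58) (-4.06,-2.94) (1.43,-4.54) (2.46,-2.55) (1.56,2.98) (1.08,4.50) (-3.94,4.08)

t = z/height = 1.5/15 = 0.1
s = 1 + (scale-1)·z/height = 1 + (1.03-1)·1.5/15 = 1.003000
θ = twist·z/height = -10°·1.5/15 = -1.0000° = -0.017453 rad
cos θ = 0.999848, sin θ = -0.017452 (intermediates below are computed at full precision and shown rounded to 5 d.p.)
v1: (-4.5,1.5) → rotate → (-4.47314,1.57831) → ×s → (-4.48656,1.58304) → (-4.49,1.58)
v2: (-4,-3) → rotate → (-4.05175,-2.92973) → ×s → (-4.06390,-2.93852) → (-4.06,-2.94)
v3: (1.5,-4.5) → rotate → (1.42124,-4.52549) → ×s → (1.42550,-4.53907) → (1.43,-4.54)
v4: (2.5,-2.5) → rotate → (2.45599,-2.54325) → ×s → (2.46336,-2.55088) → (2.46,-2.55)
v5: (1.5,3) → rotate → (1.55213,2.97336) → ×s → (1.55679,2.98228) → (1.56,2.98)
v6: (1,4.5) → rotate → (1.07838,4.48186) → ×s → (1.08162,4.49531) → (1.08,4.50)
v7: (-4,4) → rotate → (-3.92958,4.06920) → ×s → (-3.94137,4.08141) → (-3.94,4.08)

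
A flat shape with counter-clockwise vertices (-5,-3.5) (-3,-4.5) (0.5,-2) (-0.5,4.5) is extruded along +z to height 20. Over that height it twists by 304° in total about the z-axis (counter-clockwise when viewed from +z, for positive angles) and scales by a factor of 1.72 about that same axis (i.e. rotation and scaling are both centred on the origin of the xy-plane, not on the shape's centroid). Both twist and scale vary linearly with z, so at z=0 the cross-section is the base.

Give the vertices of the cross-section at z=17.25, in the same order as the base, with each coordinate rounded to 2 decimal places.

t = z/height = 17.25/20 = 0.8625
s = 1 + (scale-1)·z/height = 1 + (1.72-1)·17.25/20 = 1.621000
θ = twist·z/height = 304°·17.25/20 = 262.2000° = 4.576253 rad
cos θ = -0.135716, sin θ = -0.990748 (intermediates below are computed at full precision and shown rounded to 5 d.p.)
v1: (-5,-3.5) → rotate → (-2.78904,5.42874) → ×s → (-4.52103,8.79999) → (-4.52,8.80)
v2: (-3,-4.5) → rotate → (-4.05122,3.58296) → ×s → (-6.56703,5.80798) → (-6.57,5.81)
v3: (0.5,-2) → rotate → (-2.04935,-0.22394) → ×s → (-3.32200,-0.36301) → (-3.32,-0.36)
v4: (-0.5,4.5) → rotate → (4.52622,-0.11535) → ×s → (7.33701,-0.18698) → (7.34,-0.19)

Cross-section at z=17.25: (-4.52,8.80) (-6.57,5.81) (-3.32,-0.36) (7.34,-0.19)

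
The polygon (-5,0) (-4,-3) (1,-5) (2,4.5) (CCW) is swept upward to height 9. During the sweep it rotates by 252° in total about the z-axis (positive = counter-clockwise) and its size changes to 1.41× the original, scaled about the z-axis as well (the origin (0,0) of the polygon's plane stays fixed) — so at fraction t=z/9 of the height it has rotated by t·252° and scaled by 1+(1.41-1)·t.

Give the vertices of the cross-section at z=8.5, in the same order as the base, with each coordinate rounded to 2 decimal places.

Cross-section at z=8.5: (3.68,5.88) (-0.59,6.91) (-6.62,2.50) (3.82,-5.66)

t = z/height = 8.5/9 = 0.944444
s = 1 + (scale-1)·z/height = 1 + (1.41-1)·8.5/9 = 1.387222
θ = twist·z/height = 252°·8.5/9 = 238.0000° = 4.153884 rad
cos θ = -0.529919, sin θ = -0.848048 (intermediates below are computed at full precision and shown rounded to 5 d.p.)
v1: (-5,0) → rotate → (2.64960,4.24024) → ×s → (3.67558,5.88216) → (3.68,5.88)
v2: (-4,-3) → rotate → (-0.42447,4.98195) → ×s → (-0.58883,6.91107) → (-0.59,6.91)
v3: (1,-5) → rotate → (-4.77016,1.80155) → ×s → (-6.61727,2.49915) → (-6.62,2.50)
v4: (2,4.5) → rotate → (2.75638,-4.08073) → ×s → (3.82371,-5.66088) → (3.82,-5.66)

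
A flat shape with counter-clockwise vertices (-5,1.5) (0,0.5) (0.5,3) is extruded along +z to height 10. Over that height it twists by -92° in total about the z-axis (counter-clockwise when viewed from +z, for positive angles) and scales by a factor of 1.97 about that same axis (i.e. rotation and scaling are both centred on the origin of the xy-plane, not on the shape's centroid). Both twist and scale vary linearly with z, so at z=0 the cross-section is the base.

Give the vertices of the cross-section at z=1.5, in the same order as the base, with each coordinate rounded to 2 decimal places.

Cross-section at z=1.5: (-5.15,3.03) (0.14,0.56) (1.38,3.20)

t = z/height = 1.5/10 = 0.15
s = 1 + (scale-1)·z/height = 1 + (1.97-1)·1.5/10 = 1.145500
θ = twist·z/height = -92°·1.5/10 = -13.8000° = -0.240855 rad
cos θ = 0.971134, sin θ = -0.238533 (intermediates below are computed at full precision and shown rounded to 5 d.p.)
v1: (-5,1.5) → rotate → (-4.49787,2.64937) → ×s → (-5.15231,3.03485) → (-5.15,3.03)
v2: (0,0.5) → rotate → (0.11927,0.48557) → ×s → (0.13662,0.55622) → (0.14,0.56)
v3: (0.5,3) → rotate → (1.20117,2.79414) → ×s → (1.37594,3.20068) → (1.38,3.20)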